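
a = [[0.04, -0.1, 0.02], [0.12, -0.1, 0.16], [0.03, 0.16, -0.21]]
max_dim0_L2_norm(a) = 0.26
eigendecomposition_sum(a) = [[(0.02+0.05j), -0.03+0.00j, -0.02+0.01j], [(0.05-0.01j), (-0+0.03j), (0.01+0.02j)], [(0.03-0.01j), 0.00+0.02j, 0.01+0.01j]] + [[0.02-0.05j, (-0.03-0j), (-0.02-0.01j)],[(0.05+0.01j), (-0-0.03j), 0.01-0.02j],[(0.03+0.01j), -0.02j, 0.01-0.01j]] + [[0.01-0.00j, -0.04+0.00j, (0.05-0j)],[(0.02-0j), (-0.09+0j), (0.14-0j)],[(-0.03+0j), 0.15-0.00j, -0.23+0.00j]]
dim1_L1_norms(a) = [0.16, 0.38, 0.4]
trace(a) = -0.27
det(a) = -0.00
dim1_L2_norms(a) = [0.11, 0.22, 0.27]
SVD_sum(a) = [[0.01, -0.05, 0.06], [0.04, -0.13, 0.16], [-0.05, 0.16, -0.2]] + [[0.03, 0.0, -0.00], [0.08, 0.01, -0.01], [0.08, 0.01, -0.01]] + [[-0.0, -0.05, -0.04], [0.00, 0.02, 0.01], [-0.0, -0.00, -0.00]]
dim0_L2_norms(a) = [0.13, 0.21, 0.26]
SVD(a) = [[-0.25, 0.24, -0.94], [-0.61, 0.72, 0.34], [0.75, 0.66, -0.03]] @ diag([0.3377938161979714, 0.11699914522336233, 0.06932919843337045]) @ [[-0.18, 0.61, -0.77],  [0.98, 0.09, -0.16],  [0.03, 0.79, 0.62]]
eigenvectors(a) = [[(-0.1-0.61j), (-0.1+0.61j), (-0.19+0j)], [(-0.65+0j), (-0.65-0j), (-0.51+0j)], [(-0.43+0.09j), (-0.43-0.09j), (0.84+0j)]]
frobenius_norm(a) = 0.36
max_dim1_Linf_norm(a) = 0.21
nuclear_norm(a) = 0.52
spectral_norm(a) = 0.34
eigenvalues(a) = [(0.02+0.09j), (0.02-0.09j), (-0.32+0j)]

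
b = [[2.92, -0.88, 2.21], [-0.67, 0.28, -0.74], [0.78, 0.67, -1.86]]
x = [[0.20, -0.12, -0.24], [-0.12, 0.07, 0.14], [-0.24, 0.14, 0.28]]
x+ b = [[3.12, -1.00, 1.97], [-0.79, 0.35, -0.6], [0.54, 0.81, -1.58]]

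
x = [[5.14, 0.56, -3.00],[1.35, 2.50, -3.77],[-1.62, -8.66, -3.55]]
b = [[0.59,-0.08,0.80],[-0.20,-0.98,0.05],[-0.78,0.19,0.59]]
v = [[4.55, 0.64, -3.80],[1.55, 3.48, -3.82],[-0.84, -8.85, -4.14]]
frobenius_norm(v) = 12.68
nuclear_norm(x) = 19.32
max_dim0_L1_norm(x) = 11.72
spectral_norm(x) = 9.61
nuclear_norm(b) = 2.99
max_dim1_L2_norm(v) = 9.81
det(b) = -0.99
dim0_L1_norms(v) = [6.94, 12.97, 11.76]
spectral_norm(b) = 1.00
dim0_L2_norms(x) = [5.56, 9.03, 5.98]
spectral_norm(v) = 10.00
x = v + b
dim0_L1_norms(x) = [8.11, 11.72, 10.32]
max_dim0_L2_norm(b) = 1.0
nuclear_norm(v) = 19.76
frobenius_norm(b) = 1.73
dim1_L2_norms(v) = [5.96, 5.39, 9.81]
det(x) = -184.40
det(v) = -172.20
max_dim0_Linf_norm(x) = 8.66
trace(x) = 4.09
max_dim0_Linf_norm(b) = 0.98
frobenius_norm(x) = 12.18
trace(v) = 3.89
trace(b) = 0.20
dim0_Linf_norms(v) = [4.55, 8.85, 4.14]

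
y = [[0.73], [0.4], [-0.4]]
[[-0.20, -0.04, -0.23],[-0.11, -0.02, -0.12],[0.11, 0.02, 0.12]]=y @ [[-0.27, -0.05, -0.31]]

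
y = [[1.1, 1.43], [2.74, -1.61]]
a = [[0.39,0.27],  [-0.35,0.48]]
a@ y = [[1.17, 0.12], [0.93, -1.27]]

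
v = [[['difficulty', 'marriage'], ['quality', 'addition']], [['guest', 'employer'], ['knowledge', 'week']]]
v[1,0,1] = 'employer'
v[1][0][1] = 'employer'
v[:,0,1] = ['marriage', 'employer']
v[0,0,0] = 'difficulty'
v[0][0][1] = 'marriage'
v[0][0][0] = 'difficulty'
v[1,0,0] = 'guest'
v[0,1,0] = 'quality'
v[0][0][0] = 'difficulty'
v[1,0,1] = 'employer'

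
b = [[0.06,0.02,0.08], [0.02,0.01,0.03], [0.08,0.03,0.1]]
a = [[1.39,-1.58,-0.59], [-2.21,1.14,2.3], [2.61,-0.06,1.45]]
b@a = [[0.25, -0.08, 0.13], [0.08, -0.02, 0.05], [0.31, -0.1, 0.17]]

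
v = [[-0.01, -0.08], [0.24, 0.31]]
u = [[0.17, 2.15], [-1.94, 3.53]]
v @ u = [[0.15, -0.30], [-0.56, 1.61]]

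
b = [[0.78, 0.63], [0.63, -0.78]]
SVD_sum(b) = [[0.0, 0.63], [0.00, -0.78]] + [[0.78, 0.0], [0.63, 0.0]]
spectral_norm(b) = 1.00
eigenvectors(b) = [[0.94, -0.33], [0.33, 0.94]]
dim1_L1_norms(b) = [1.41, 1.41]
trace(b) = 0.00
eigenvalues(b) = [1.0, -1.0]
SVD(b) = [[-0.63,-0.78], [0.78,-0.63]] @ diag([1.0026464980241043, 1.002646498024104]) @ [[-0.0, -1.00], [-1.00, -0.0]]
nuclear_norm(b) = 2.01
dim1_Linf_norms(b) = [0.78, 0.78]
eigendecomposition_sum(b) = [[0.89, 0.32], [0.32, 0.11]] + [[-0.11, 0.31], [0.31, -0.89]]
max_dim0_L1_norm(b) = 1.41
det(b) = -1.01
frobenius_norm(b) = 1.42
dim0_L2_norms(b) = [1.0, 1.0]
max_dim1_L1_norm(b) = 1.41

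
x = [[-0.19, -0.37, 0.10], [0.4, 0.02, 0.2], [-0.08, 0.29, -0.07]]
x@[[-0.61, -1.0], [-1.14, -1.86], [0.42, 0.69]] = [[0.58, 0.95], [-0.18, -0.3], [-0.31, -0.51]]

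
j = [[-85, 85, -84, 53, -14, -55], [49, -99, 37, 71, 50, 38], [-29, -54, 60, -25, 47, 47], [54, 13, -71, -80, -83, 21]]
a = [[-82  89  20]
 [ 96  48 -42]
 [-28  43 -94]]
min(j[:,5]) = -55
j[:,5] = [-55, 38, 47, 21]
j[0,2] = -84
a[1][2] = -42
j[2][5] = 47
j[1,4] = 50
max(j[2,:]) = 60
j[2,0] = -29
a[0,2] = 20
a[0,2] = 20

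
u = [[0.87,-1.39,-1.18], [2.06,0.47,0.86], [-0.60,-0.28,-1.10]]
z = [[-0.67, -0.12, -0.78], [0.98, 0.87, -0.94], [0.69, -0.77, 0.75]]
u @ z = [[-2.76, -0.41, -0.26], [-0.33, -0.50, -1.40], [-0.63, 0.68, -0.09]]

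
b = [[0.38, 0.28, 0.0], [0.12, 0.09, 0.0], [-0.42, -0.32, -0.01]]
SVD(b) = [[-0.65,0.72,-0.24], [-0.21,0.14,0.97], [0.73,0.68,0.06]] @ diag([0.723962220682426, 0.008821587016411085, 0.0009394823479251778]) @ [[-0.8, -0.60, -0.01], [0.39, -0.5, -0.77], [-0.46, 0.62, -0.63]]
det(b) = -0.00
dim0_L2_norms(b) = [0.58, 0.43, 0.01]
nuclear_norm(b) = 0.73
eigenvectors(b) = [[0.00, 0.49, -0.66], [0.0, -0.67, -0.21], [1.0, 0.56, 0.72]]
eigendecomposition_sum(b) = [[-0.00, -0.0, -0.0], [-0.0, -0.0, -0.00], [-0.01, -0.01, -0.01]] + [[0.0, -0.00, 0.00], [-0.0, 0.0, 0.00], [0.00, -0.0, 0.0]] + [[0.38, 0.28, 0.00], [0.12, 0.09, 0.00], [-0.41, -0.31, 0.00]]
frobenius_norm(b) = 0.72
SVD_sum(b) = [[0.38, 0.28, 0.0], [0.12, 0.09, 0.00], [-0.42, -0.32, -0.01]] + [[0.00, -0.00, -0.0], [0.00, -0.0, -0.00], [0.00, -0.0, -0.00]] + [[0.0, -0.00, 0.0], [-0.0, 0.0, -0.0], [-0.00, 0.0, -0.0]]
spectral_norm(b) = 0.72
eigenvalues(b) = [-0.01, 0.0, 0.47]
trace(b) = 0.46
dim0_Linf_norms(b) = [0.42, 0.32, 0.01]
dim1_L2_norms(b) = [0.47, 0.15, 0.53]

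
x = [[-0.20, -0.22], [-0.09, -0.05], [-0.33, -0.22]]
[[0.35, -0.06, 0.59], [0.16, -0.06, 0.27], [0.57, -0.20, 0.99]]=x @ [[-1.76, 1.06, -3.04], [0.03, -0.68, 0.08]]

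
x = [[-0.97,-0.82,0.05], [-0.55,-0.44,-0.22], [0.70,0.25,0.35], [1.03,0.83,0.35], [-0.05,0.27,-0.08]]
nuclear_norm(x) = 2.81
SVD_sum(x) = [[-0.97, -0.74, -0.23], [-0.57, -0.44, -0.14], [0.6, 0.45, 0.14], [1.07, 0.81, 0.25], [0.08, 0.06, 0.02]] + [[0.07,-0.15,0.20], [-0.01,0.03,-0.04], [0.08,-0.18,0.23], [0.01,-0.03,0.04], [-0.06,0.14,-0.18]] + [[-0.07,0.07,0.08],[0.04,-0.04,-0.04],[0.02,-0.02,-0.03],[-0.05,0.05,0.06],[-0.07,0.07,0.08]]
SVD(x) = [[-0.58, 0.55, -0.59], [-0.34, -0.12, 0.31], [0.36, 0.65, 0.19], [0.64, 0.11, -0.42], [0.05, -0.49, -0.59]] @ diag([2.12588530857047, 0.4723311782289126, 0.21659850617474372]) @ [[0.78, 0.59, 0.18],[0.27, -0.59, 0.76],[0.56, -0.55, -0.62]]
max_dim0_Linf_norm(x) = 1.03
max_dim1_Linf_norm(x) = 1.03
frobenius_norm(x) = 2.19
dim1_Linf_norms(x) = [0.97, 0.55, 0.7, 1.03, 0.27]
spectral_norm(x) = 2.13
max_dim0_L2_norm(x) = 1.67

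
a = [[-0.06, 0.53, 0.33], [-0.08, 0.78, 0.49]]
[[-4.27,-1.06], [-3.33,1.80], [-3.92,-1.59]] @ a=[[0.34, -3.09, -1.93], [0.06, -0.36, -0.22], [0.36, -3.32, -2.07]]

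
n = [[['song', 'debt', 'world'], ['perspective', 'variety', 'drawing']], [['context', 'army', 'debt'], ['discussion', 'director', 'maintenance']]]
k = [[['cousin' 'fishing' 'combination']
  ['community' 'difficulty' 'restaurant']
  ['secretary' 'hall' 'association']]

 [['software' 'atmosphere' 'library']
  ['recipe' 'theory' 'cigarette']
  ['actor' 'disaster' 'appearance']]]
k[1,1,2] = 'cigarette'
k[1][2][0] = 'actor'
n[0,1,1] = 'variety'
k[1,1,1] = 'theory'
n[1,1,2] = 'maintenance'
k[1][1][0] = 'recipe'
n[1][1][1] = 'director'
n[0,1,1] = 'variety'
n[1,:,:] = [['context', 'army', 'debt'], ['discussion', 'director', 'maintenance']]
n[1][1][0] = 'discussion'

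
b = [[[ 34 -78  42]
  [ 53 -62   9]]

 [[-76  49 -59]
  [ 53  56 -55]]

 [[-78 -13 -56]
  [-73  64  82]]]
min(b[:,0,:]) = -78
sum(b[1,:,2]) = -114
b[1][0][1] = 49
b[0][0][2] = 42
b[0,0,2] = 42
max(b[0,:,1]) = -62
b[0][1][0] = 53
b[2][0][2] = -56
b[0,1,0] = 53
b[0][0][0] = 34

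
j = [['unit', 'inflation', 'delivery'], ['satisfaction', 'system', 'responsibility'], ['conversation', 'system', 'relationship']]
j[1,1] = 'system'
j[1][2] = 'responsibility'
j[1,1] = 'system'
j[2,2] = 'relationship'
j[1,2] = 'responsibility'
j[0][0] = 'unit'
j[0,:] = ['unit', 'inflation', 'delivery']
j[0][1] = 'inflation'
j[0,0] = 'unit'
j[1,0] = 'satisfaction'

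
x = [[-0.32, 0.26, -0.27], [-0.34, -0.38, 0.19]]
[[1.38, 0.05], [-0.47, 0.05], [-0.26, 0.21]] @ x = [[-0.46,  0.34,  -0.36], [0.13,  -0.14,  0.14], [0.01,  -0.15,  0.11]]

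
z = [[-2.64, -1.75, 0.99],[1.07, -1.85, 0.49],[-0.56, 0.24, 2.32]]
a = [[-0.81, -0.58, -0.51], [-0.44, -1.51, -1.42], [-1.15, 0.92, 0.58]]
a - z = [[1.83, 1.17, -1.5], [-1.51, 0.34, -1.91], [-0.59, 0.68, -1.74]]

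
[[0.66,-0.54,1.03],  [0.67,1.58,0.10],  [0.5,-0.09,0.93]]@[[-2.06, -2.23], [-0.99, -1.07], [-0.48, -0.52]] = [[-1.32, -1.43], [-2.99, -3.24], [-1.39, -1.50]]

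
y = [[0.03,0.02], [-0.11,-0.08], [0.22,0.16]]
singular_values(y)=[0.31, 0.0]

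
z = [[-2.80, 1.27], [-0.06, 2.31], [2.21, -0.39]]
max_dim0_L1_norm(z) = 5.07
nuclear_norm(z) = 6.04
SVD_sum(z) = [[-2.68,1.49], [-1.03,0.57], [1.85,-1.03]] + [[-0.12, -0.22], [0.97, 1.74], [0.36, 0.64]]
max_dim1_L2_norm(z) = 3.07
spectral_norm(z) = 3.91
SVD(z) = [[-0.78, 0.12], [-0.3, -0.93], [0.54, -0.34]] @ diag([3.9076118365425203, 2.1352680709720713]) @ [[0.87, -0.49], [-0.49, -0.87]]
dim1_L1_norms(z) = [4.07, 2.37, 2.6]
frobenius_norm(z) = 4.45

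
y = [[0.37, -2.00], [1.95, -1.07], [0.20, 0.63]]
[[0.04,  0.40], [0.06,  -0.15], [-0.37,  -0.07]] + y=[[0.41, -1.60],[2.01, -1.22],[-0.17, 0.56]]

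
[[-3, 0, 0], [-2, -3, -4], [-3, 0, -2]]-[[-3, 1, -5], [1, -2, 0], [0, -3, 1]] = [[0, -1, 5], [-3, -1, -4], [-3, 3, -3]]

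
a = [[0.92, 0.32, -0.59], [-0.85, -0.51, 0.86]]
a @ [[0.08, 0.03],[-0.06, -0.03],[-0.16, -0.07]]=[[0.15, 0.06], [-0.18, -0.07]]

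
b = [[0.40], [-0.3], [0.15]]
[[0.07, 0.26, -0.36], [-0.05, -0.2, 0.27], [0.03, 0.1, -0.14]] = b @ [[0.17,  0.66,  -0.90]]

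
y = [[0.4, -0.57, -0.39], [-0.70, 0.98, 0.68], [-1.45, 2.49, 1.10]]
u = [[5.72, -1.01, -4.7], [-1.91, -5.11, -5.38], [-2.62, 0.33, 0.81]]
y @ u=[[4.40,  2.38,  0.87], [-7.66,  -4.08,  -1.43], [-15.93,  -10.9,  -5.69]]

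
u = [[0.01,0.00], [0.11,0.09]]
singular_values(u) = [0.14, 0.01]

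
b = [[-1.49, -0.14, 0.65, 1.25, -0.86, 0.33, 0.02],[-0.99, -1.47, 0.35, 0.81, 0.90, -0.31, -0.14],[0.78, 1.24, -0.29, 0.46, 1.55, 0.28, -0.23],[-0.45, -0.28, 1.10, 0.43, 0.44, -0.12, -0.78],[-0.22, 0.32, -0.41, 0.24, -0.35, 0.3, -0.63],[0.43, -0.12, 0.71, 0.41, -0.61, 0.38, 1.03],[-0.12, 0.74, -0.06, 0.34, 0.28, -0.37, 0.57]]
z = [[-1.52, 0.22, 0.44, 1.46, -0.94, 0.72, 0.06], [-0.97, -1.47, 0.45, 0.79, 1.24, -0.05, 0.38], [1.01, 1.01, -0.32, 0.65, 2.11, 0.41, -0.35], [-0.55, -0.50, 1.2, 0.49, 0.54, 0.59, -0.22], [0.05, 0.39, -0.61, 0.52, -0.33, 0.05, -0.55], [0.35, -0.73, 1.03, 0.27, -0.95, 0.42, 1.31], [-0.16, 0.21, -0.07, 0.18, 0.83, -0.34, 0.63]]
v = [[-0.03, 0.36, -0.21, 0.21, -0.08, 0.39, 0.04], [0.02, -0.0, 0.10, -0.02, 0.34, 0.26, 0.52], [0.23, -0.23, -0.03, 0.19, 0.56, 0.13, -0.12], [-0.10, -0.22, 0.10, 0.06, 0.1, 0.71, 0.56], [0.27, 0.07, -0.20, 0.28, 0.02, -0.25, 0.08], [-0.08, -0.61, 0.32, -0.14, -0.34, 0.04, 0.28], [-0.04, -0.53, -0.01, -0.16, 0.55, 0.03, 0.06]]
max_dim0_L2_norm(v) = 0.94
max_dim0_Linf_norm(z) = 2.11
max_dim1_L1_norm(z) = 5.86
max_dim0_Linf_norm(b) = 1.55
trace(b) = -2.22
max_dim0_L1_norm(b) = 4.99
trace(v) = 0.12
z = b + v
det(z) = 4.35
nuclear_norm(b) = 10.72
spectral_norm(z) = 3.36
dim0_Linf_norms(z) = [1.52, 1.47, 1.2, 1.46, 2.11, 0.72, 1.31]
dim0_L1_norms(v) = [0.77, 2.02, 0.97, 1.06, 1.99, 1.81, 1.66]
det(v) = 0.00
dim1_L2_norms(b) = [2.25, 2.2, 2.23, 1.58, 0.99, 1.56, 1.11]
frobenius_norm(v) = 1.95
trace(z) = -2.10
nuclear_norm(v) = 4.21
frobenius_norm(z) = 5.39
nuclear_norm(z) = 12.11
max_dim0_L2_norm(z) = 2.98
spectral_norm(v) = 1.27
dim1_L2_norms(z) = [2.47, 2.37, 2.7, 1.71, 1.1, 2.14, 1.14]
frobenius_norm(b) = 4.69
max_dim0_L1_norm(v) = 2.02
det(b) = 2.64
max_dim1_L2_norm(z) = 2.7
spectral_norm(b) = 3.06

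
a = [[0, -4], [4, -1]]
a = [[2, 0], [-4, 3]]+[[-2, -4], [8, -4]]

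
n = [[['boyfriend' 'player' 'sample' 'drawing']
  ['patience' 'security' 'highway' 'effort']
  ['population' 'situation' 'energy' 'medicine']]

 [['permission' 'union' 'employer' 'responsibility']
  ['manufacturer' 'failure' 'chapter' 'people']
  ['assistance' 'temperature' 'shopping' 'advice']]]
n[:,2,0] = ['population', 'assistance']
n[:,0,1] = ['player', 'union']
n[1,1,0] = 'manufacturer'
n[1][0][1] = 'union'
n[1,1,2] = 'chapter'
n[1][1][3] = 'people'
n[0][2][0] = 'population'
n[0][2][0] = 'population'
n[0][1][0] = 'patience'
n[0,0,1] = 'player'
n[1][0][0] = 'permission'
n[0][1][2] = 'highway'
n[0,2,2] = 'energy'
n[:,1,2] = ['highway', 'chapter']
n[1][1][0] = 'manufacturer'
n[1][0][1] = 'union'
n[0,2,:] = ['population', 'situation', 'energy', 'medicine']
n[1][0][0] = 'permission'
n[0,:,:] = [['boyfriend', 'player', 'sample', 'drawing'], ['patience', 'security', 'highway', 'effort'], ['population', 'situation', 'energy', 'medicine']]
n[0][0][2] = 'sample'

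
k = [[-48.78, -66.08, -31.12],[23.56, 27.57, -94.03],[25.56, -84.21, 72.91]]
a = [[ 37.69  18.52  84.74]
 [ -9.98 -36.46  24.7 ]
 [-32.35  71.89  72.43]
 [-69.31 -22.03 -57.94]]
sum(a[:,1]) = 31.92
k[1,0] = 23.56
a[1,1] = -36.46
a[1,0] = -9.98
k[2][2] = 72.91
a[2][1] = 71.89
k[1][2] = -94.03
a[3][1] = -22.03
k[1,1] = 27.57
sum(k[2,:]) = 14.260000000000005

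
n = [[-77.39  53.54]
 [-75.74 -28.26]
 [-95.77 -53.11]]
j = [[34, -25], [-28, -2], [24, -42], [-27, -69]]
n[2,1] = -53.11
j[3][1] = -69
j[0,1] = -25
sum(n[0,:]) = -23.85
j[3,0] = -27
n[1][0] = -75.74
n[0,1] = 53.54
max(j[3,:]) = -27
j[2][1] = -42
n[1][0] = -75.74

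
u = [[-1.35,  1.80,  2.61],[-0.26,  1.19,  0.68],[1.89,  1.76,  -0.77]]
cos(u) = [[-0.25,-1.48,0.52], [-0.28,0.24,-0.05], [0.72,-1.43,-0.49]]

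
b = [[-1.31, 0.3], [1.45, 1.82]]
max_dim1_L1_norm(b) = 3.27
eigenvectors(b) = [[-0.91, -0.09], [0.41, -1.0]]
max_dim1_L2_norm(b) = 2.33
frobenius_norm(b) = 2.69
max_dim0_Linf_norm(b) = 1.82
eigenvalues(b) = [-1.44, 1.95]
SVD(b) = [[-0.32, 0.95], [0.95, 0.32]] @ diag([2.4220074330345716, 1.1639931246898694]) @ [[0.74, 0.67], [-0.67, 0.74]]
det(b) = -2.82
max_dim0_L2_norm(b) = 1.95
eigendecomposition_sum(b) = [[-1.39, 0.13], [0.62, -0.06]] + [[0.08,0.17], [0.83,1.88]]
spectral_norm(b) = 2.42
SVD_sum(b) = [[-0.57, -0.52], [1.7, 1.55]] + [[-0.74, 0.82], [-0.25, 0.27]]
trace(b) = 0.51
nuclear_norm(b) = 3.59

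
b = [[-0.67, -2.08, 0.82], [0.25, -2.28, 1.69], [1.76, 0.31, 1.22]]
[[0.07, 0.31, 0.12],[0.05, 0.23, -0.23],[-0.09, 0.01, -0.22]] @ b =[[0.24, -0.82, 0.73], [-0.38, -0.70, 0.15], [-0.32, 0.1, -0.33]]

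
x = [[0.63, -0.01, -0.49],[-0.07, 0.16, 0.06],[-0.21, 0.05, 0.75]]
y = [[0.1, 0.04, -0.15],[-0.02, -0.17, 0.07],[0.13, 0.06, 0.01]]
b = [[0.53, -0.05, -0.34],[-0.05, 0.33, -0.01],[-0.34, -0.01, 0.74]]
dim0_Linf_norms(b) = [0.53, 0.33, 0.74]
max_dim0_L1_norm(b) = 1.09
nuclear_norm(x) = 1.57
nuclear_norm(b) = 1.60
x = b + y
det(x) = 0.06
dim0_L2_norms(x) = [0.67, 0.17, 0.9]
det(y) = -0.00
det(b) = 0.09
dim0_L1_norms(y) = [0.25, 0.27, 0.23]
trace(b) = 1.60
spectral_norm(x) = 1.06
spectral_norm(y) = 0.25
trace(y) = -0.06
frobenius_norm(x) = 1.13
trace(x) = 1.54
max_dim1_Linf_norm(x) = 0.75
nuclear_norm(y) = 0.48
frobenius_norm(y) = 0.30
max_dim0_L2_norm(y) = 0.18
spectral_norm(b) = 0.99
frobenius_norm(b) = 1.08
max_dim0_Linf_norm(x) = 0.75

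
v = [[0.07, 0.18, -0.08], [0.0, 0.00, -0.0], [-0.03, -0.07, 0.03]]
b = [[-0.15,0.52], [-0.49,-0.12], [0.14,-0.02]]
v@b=[[-0.11, 0.02], [0.0, 0.0], [0.04, -0.01]]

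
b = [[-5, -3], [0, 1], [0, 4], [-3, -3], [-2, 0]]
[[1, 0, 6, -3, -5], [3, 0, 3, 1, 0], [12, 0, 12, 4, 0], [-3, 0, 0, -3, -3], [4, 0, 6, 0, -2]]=b @[[-2, 0, -3, 0, 1], [3, 0, 3, 1, 0]]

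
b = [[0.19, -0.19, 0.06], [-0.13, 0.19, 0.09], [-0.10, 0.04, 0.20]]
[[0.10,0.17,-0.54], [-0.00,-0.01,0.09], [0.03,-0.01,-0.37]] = b @ [[0.63, 1.38, -1.08], [0.22, 0.66, 0.96], [0.42, 0.5, -2.57]]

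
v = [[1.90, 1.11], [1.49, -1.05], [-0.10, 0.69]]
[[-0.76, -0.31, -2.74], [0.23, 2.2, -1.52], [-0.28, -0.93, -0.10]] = v@ [[-0.15, 0.58, -1.25], [-0.43, -1.27, -0.33]]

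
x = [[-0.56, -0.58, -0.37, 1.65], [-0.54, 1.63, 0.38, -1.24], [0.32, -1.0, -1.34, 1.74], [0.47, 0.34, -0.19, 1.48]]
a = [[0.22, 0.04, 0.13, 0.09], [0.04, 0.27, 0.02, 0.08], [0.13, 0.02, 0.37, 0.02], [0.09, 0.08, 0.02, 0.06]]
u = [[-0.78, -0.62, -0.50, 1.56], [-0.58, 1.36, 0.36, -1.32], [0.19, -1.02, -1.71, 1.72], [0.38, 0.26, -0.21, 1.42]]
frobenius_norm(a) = 0.57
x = u + a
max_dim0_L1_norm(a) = 0.54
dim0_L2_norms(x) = [0.96, 2.03, 1.45, 3.08]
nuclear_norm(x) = 6.61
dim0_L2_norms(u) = [1.06, 1.83, 1.83, 3.03]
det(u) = 3.79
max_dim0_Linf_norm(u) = 1.72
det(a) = 0.00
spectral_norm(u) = 3.72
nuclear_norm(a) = 0.92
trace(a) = 0.92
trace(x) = 1.21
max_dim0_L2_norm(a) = 0.39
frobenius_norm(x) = 4.08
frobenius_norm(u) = 4.12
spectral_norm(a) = 0.47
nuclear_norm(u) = 6.76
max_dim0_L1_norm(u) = 6.02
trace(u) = 0.29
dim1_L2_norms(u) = [1.92, 2.01, 2.64, 1.51]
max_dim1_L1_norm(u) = 4.64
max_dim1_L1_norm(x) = 4.4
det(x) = 3.09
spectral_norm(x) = 3.68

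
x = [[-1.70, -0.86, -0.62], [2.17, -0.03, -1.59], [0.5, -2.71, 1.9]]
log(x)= [[0.49,-1.48,-0.78], [2.78,1.17,0.10], [1.96,-0.36,1.07]]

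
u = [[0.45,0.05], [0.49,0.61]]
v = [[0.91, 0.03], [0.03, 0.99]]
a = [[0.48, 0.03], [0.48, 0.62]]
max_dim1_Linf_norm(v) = 0.99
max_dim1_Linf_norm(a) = 0.62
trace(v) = 1.90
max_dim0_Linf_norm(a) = 0.62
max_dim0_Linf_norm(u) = 0.61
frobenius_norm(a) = 0.92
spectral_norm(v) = 1.00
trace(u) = 1.06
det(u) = 0.25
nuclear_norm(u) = 1.15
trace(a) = 1.10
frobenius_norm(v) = 1.35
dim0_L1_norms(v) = [0.94, 1.02]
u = v @ a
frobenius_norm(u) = 0.90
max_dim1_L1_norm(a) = 1.1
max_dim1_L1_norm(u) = 1.1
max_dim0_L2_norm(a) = 0.68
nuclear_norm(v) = 1.90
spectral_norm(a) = 0.86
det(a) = 0.28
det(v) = 0.90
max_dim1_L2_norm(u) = 0.78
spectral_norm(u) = 0.86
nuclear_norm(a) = 1.19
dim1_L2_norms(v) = [0.91, 0.99]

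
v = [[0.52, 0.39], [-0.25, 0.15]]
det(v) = 0.18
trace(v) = 0.67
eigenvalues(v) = [(0.34+0.25j), (0.34-0.25j)]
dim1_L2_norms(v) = [0.65, 0.29]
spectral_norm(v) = 0.66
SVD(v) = [[-0.98, 0.20], [0.20, 0.98]] @ diag([0.661076779844465, 0.26547597094741526]) @ [[-0.85, -0.53], [-0.53, 0.85]]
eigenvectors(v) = [[0.78+0.00j, (0.78-0j)], [(-0.37+0.5j), (-0.37-0.5j)]]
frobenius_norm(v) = 0.71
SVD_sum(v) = [[0.55,0.35], [-0.11,-0.07]] + [[-0.03,0.04],[-0.14,0.22]]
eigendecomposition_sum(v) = [[(0.26+0j), (0.19-0.26j)], [(-0.13+0.17j), (0.07+0.25j)]] + [[(0.26-0j), (0.2+0.26j)],[-0.12-0.17j, 0.07-0.25j]]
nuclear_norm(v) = 0.93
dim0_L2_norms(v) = [0.58, 0.42]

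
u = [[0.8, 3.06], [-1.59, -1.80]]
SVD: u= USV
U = [[0.81, -0.59], [-0.59, -0.81]]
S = [3.87, 0.88]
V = [[0.41,0.91],  [0.91,-0.41]]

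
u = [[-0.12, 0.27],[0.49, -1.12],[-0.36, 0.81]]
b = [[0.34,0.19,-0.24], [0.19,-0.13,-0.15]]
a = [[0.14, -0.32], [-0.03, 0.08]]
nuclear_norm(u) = 1.54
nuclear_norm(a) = 0.36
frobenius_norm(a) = 0.36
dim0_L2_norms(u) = [0.62, 1.41]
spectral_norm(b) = 0.49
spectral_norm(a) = 0.36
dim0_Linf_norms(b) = [0.34, 0.19, 0.24]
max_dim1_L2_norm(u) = 1.22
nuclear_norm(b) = 0.70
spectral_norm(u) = 1.54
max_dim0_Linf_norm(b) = 0.34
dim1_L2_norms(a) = [0.35, 0.09]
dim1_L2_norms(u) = [0.3, 1.22, 0.89]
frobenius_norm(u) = 1.54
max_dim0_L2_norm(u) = 1.41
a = b @ u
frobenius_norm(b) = 0.53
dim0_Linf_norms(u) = [0.49, 1.12]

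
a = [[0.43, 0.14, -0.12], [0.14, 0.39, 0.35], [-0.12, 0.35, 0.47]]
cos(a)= [[0.89, -0.04, 0.03], [-0.04, 0.86, -0.13], [0.03, -0.13, 0.83]]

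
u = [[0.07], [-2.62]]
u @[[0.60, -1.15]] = [[0.04, -0.08],  [-1.57, 3.01]]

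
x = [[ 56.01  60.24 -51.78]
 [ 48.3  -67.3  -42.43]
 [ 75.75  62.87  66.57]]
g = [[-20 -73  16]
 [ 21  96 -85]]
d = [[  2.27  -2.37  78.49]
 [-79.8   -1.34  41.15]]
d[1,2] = 41.15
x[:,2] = [-51.78, -42.43, 66.57]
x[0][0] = 56.01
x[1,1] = -67.3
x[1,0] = 48.3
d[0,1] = -2.37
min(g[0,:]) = -73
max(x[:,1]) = 62.87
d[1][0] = -79.8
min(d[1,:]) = -79.8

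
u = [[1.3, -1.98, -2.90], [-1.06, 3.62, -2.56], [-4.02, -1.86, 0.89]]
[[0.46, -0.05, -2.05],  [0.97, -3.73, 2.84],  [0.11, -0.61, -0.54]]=u @ [[-0.11, 0.5, -0.21], [0.06, -0.48, 0.78], [-0.25, 0.57, 0.08]]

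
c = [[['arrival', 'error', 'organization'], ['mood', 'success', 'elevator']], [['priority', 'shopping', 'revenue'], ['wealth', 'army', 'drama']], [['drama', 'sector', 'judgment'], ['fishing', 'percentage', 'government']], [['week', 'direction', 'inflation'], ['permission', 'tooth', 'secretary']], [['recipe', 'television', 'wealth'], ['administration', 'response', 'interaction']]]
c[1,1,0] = 'wealth'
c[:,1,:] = [['mood', 'success', 'elevator'], ['wealth', 'army', 'drama'], ['fishing', 'percentage', 'government'], ['permission', 'tooth', 'secretary'], ['administration', 'response', 'interaction']]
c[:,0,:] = [['arrival', 'error', 'organization'], ['priority', 'shopping', 'revenue'], ['drama', 'sector', 'judgment'], ['week', 'direction', 'inflation'], ['recipe', 'television', 'wealth']]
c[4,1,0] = 'administration'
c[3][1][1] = 'tooth'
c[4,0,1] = 'television'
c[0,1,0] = 'mood'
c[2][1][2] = 'government'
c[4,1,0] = 'administration'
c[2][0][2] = 'judgment'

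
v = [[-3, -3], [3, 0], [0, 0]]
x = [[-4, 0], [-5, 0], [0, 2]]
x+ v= [[-7, -3], [-2, 0], [0, 2]]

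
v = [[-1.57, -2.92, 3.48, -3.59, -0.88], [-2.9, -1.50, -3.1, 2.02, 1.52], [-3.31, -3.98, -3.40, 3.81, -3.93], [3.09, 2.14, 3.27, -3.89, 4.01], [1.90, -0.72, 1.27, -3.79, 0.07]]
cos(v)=[[-5.41,-24.42,-4.43,-18.86,-7.0], [4.66,20.87,2.16,18.88,1.75], [5.18,10.09,1.28,8.83,-5.8], [-2.49,-3.78,0.95,-8.91,17.52], [-0.61,-9.84,0.38,-18.06,15.75]]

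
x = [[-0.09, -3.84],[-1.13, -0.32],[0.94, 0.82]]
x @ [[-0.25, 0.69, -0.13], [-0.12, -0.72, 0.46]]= [[0.48, 2.70, -1.75], [0.32, -0.55, -0.00], [-0.33, 0.06, 0.26]]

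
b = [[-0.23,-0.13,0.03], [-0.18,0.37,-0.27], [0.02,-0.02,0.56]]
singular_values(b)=[0.67, 0.34, 0.26]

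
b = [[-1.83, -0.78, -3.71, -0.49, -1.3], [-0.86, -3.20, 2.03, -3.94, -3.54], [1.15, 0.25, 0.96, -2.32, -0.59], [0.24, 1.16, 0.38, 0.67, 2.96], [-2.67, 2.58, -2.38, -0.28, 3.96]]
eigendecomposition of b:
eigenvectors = [[0.18-0.24j, 0.18+0.24j, (0.66+0j), 0.66-0.00j, (0.07+0j)], [(-0.61+0j), -0.61-0.00j, 0.01+0.34j, 0.01-0.34j, -0.89+0.00j], [-0.41+0.07j, -0.41-0.07j, -0.14-0.40j, -0.14+0.40j, (0.05+0j)], [(0.3+0.13j), (0.3-0.13j), -0.31-0.18j, -0.31+0.18j, -0.10+0.00j], [0.40+0.32j, (0.4-0.32j), 0.33-0.20j, (0.33+0.2j), 0.43+0.00j]]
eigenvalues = [(2.74+2.11j), (2.74-2.11j), (-1.46+2.37j), (-1.46-2.37j), (-2+0j)]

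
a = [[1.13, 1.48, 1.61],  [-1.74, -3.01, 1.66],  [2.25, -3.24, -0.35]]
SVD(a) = [[-0.28,-0.14,-0.95],[0.67,0.69,-0.3],[0.69,-0.72,-0.10]] @ diag([4.678160232161825, 3.1791061134589196, 2.143222144712895]) @ [[0.02, -1.00, 0.09], [-0.93, 0.02, 0.37], [-0.37, -0.09, -0.93]]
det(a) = 31.87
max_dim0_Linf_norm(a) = 3.24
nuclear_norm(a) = 10.00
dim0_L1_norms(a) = [5.12, 7.73, 3.62]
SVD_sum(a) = [[-0.02, 1.31, -0.12], [0.05, -3.10, 0.27], [0.06, -3.22, 0.28]] + [[0.41, -0.01, -0.16],[-2.03, 0.04, 0.80],[2.11, -0.04, -0.83]] + [[0.75, 0.18, 1.89], [0.23, 0.06, 0.59], [0.08, 0.02, 0.20]]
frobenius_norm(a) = 6.05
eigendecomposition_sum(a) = [[(1.66+0j),(-0.09+0j),0.90-0.00j], [(-0.09+0j),0j,-0.05+0.00j], [(1.44+0j),(-0.08+0j),0.78-0.00j]] + [[-0.26+0.54j, (0.78+0.75j), 0.35-0.57j],[(-0.82-0.61j), -1.51+1.08j, (0.85+0.77j)],[0.41-1.05j, (-1.58-1.27j), -0.57+1.13j]] + [[-0.26-0.54j, (0.78-0.75j), (0.35+0.57j)],  [(-0.82+0.61j), -1.51-1.08j, 0.85-0.77j],  [(0.41+1.05j), (-1.58+1.27j), -0.57-1.13j]]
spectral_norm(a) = 4.68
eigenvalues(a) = [(2.45+0j), (-2.34+2.75j), (-2.34-2.75j)]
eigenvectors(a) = [[(-0.75+0j),(0.37+0.03j),0.37-0.03j], [(0.04+0j),(-0.17+0.6j),(-0.17-0.6j)], [-0.65+0.00j,-0.69+0.00j,-0.69-0.00j]]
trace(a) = -2.23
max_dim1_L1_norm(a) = 6.41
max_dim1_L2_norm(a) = 3.96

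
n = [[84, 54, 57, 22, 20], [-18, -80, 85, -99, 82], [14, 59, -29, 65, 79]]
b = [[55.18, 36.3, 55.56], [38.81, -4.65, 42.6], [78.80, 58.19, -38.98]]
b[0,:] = [55.18, 36.3, 55.56]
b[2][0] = 78.8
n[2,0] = 14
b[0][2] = 55.56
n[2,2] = -29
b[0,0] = 55.18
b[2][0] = 78.8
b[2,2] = -38.98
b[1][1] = -4.65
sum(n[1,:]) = -30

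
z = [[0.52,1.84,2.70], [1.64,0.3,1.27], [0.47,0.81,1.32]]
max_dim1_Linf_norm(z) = 2.7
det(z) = -0.01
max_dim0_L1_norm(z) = 5.29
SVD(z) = [[-0.81,0.45,-0.38],[-0.43,-0.89,-0.14],[-0.40,0.05,0.91]] @ diag([4.015399636370865, 1.3544237217486064, 0.0014636247367325243]) @ [[-0.33, -0.48, -0.81], [-0.89, 0.44, 0.10], [-0.31, -0.76, 0.58]]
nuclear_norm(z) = 5.37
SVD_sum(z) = [[1.06, 1.58, 2.64], [0.56, 0.83, 1.39], [0.53, 0.78, 1.31]] + [[-0.54, 0.26, 0.06], [1.08, -0.53, -0.12], [-0.06, 0.03, 0.01]] + [[0.00, 0.00, -0.00], [0.0, 0.0, -0.00], [-0.00, -0.0, 0.00]]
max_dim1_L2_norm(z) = 3.31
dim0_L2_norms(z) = [1.78, 2.03, 3.26]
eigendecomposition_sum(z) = [[1.14, 1.30, 2.32], [0.86, 0.98, 1.76], [0.61, 0.69, 1.23]] + [[-0.62, 0.54, 0.38], [0.78, -0.68, -0.49], [-0.13, 0.12, 0.08]] + [[0.00, 0.00, -0.00], [0.00, 0.00, -0.00], [-0.00, -0.0, 0.00]]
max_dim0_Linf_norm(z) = 2.7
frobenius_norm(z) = 4.24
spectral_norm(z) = 4.02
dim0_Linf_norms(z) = [1.64, 1.84, 2.7]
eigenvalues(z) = [3.35, -1.22, 0.0]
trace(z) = 2.14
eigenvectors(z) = [[-0.73, -0.61, -0.31], [-0.56, 0.78, -0.76], [-0.39, -0.13, 0.58]]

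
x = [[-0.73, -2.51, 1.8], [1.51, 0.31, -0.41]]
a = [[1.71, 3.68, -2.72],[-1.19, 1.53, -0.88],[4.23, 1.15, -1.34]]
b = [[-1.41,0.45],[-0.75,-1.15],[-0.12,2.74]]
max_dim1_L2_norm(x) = 3.17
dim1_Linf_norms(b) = [1.41, 1.15, 2.74]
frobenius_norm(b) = 3.41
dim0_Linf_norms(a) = [4.23, 3.68, 2.72]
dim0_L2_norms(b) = [1.6, 3.01]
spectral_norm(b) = 3.01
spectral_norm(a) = 6.16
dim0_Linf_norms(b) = [1.41, 2.74]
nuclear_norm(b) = 4.61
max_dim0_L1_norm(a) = 7.13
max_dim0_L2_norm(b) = 3.01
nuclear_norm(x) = 4.61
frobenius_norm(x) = 3.55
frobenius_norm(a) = 7.03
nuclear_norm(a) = 9.55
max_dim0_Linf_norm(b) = 2.74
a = b @ x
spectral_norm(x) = 3.30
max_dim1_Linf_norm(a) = 4.23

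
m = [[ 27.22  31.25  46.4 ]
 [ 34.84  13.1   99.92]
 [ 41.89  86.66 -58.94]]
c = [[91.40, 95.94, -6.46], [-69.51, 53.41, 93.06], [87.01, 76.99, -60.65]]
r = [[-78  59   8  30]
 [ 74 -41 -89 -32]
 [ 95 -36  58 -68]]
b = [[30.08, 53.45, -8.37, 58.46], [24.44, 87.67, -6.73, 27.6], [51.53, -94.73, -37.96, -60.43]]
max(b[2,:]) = 51.53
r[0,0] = -78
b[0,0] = 30.08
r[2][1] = -36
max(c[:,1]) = 95.94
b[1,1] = 87.67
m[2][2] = -58.94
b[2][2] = -37.96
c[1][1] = 53.41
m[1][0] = 34.84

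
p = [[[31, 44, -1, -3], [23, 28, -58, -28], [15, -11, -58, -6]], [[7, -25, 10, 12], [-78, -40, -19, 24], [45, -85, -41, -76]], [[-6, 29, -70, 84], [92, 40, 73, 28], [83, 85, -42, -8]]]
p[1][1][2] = -19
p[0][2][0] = 15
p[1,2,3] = -76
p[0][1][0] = 23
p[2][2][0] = 83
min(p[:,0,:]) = -70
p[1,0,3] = 12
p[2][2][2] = -42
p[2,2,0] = 83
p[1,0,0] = 7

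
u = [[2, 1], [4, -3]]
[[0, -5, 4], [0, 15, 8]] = u@[[0, 0, 2], [0, -5, 0]]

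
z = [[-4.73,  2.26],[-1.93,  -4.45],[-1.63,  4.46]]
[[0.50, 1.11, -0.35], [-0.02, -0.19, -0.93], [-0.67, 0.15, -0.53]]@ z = [[-3.94, -5.37], [1.98, -3.35], [3.74, -4.55]]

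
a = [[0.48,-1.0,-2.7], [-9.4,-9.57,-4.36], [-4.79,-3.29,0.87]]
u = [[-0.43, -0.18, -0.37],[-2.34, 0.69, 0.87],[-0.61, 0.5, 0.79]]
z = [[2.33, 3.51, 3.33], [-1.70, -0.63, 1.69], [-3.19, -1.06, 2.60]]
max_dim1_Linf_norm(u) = 2.34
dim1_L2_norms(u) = [0.6, 2.59, 1.12]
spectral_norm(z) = 5.47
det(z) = -3.74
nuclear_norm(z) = 10.42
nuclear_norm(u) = 3.57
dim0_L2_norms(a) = [10.56, 10.17, 5.2]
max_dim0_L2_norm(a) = 10.56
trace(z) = 4.30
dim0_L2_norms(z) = [4.3, 3.72, 4.55]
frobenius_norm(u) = 2.88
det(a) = 0.32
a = u @ z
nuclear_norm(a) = 18.89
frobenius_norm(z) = 7.28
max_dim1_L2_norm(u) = 2.59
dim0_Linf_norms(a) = [9.4, 9.57, 4.36]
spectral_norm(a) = 15.09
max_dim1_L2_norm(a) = 14.11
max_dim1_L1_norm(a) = 23.33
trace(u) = 1.05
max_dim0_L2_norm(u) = 2.46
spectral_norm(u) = 2.77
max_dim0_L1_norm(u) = 3.38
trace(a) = -8.22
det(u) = -0.01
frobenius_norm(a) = 15.56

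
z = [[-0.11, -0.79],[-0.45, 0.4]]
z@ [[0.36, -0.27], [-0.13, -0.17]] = [[0.06, 0.16],[-0.21, 0.05]]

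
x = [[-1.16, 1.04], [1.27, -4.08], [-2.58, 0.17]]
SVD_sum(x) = [[-0.73, 1.28], [2.06, -3.63], [-0.7, 1.24]] + [[-0.43, -0.24], [-0.79, -0.45], [-1.88, -1.07]]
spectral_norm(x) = 4.65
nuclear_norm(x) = 7.05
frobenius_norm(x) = 5.23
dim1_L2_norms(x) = [1.56, 4.27, 2.59]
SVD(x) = [[0.32, 0.21], [-0.9, 0.38], [0.31, 0.9]] @ diag([4.651258135588233, 2.3953283190669854]) @ [[-0.49, 0.87], [-0.87, -0.49]]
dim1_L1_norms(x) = [2.2, 5.35, 2.75]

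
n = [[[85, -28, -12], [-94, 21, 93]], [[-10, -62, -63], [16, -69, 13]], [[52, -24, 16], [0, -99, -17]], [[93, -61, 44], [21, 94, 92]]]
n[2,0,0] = 52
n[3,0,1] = -61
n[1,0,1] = -62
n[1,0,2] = -63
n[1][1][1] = -69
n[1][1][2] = 13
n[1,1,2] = 13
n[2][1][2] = -17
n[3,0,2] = 44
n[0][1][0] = -94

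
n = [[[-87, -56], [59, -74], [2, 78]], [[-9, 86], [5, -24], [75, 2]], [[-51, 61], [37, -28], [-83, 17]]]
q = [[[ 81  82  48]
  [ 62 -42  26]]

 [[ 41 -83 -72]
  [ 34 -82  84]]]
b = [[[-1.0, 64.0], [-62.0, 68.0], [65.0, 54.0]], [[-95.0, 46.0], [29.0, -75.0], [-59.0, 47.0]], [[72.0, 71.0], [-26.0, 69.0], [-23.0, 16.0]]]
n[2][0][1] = 61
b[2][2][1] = 16.0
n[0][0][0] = -87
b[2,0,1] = 71.0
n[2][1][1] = -28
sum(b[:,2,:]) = 100.0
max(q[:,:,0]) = 81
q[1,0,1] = -83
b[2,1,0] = -26.0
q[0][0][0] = 81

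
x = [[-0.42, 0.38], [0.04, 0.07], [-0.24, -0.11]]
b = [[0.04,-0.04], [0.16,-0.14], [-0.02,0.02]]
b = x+[[0.46, -0.42],[0.12, -0.21],[0.22, 0.13]]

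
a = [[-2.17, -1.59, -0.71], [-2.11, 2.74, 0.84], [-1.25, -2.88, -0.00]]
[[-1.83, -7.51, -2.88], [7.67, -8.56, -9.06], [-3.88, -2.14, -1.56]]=a @ [[-0.86, 3.58, 2.56], [1.72, -0.81, -0.57], [1.36, 1.45, -2.49]]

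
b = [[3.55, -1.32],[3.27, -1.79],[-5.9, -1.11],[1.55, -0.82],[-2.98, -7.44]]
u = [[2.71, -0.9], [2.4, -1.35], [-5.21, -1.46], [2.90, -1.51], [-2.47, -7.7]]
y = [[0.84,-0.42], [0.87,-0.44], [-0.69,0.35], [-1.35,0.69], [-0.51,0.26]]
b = y + u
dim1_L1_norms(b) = [4.87, 5.06, 7.01, 2.37, 10.42]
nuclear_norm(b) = 16.08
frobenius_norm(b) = 11.47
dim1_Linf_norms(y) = [0.84, 0.87, 0.69, 1.35, 0.51]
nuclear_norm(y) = 2.26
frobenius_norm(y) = 2.25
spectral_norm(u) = 8.84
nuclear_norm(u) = 15.39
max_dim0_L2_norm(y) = 2.01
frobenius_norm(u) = 11.00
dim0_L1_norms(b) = [17.25, 12.48]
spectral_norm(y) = 2.25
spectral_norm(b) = 9.12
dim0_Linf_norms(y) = [1.35, 0.69]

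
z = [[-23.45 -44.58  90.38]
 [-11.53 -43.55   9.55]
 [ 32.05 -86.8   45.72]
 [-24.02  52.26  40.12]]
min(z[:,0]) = -24.02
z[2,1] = -86.8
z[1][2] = 9.55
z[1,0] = -11.53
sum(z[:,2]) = 185.76999999999998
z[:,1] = [-44.58, -43.55, -86.8, 52.26]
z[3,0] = -24.02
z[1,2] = 9.55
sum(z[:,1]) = -122.67000000000002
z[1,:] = [-11.53, -43.55, 9.55]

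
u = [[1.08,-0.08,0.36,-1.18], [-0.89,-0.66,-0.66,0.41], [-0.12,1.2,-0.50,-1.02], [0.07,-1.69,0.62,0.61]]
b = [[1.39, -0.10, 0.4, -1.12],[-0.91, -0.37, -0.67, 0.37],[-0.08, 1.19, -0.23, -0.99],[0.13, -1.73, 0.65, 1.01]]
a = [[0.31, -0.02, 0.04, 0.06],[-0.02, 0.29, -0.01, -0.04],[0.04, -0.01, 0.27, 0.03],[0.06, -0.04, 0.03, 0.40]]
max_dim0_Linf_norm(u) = 1.69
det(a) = 0.01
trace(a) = 1.27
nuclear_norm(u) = 5.44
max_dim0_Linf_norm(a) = 0.4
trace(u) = 0.53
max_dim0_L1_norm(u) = 3.63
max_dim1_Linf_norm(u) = 1.69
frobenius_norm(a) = 0.66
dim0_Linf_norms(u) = [1.08, 1.69, 0.66, 1.18]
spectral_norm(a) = 0.45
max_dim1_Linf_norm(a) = 0.4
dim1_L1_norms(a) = [0.43, 0.36, 0.35, 0.53]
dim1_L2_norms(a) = [0.32, 0.29, 0.27, 0.41]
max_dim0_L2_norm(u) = 2.18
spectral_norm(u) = 2.61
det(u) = -0.69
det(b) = -0.72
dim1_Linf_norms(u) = [1.18, 0.89, 1.2, 1.69]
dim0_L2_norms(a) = [0.32, 0.29, 0.27, 0.41]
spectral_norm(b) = 2.70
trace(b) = 1.80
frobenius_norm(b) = 3.44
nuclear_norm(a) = 1.27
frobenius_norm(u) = 3.30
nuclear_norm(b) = 5.54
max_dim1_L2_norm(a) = 0.41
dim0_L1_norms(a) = [0.43, 0.36, 0.35, 0.53]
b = a + u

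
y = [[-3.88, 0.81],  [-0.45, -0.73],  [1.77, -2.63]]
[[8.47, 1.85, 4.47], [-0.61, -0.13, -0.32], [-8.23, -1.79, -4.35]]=y @ [[-1.78, -0.39, -0.94], [1.93, 0.42, 1.02]]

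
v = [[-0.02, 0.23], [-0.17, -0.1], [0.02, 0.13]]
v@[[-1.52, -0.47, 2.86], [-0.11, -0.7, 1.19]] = [[0.01,-0.15,0.22], [0.27,0.15,-0.61], [-0.04,-0.1,0.21]]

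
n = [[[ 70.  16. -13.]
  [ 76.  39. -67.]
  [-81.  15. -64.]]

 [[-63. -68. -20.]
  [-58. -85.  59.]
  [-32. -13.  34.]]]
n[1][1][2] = 59.0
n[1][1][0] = -58.0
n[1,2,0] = -32.0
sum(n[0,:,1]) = 70.0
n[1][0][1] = -68.0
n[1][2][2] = 34.0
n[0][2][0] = -81.0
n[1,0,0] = -63.0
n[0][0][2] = -13.0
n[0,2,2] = -64.0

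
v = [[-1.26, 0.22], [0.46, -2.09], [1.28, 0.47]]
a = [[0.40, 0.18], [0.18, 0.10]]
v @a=[[-0.46, -0.2],[-0.19, -0.13],[0.6, 0.28]]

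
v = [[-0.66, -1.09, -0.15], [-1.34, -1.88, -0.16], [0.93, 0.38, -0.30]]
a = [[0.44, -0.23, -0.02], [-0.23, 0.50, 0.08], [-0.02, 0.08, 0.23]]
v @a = [[-0.04, -0.41, -0.11], [-0.15, -0.64, -0.16], [0.33, -0.05, -0.06]]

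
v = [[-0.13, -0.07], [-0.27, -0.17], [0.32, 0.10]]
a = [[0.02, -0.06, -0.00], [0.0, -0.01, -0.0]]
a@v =[[0.01,0.01], [0.0,0.00]]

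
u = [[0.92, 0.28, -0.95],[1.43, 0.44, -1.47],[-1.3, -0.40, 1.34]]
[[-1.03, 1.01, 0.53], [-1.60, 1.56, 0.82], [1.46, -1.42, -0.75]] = u@ [[1.27, 0.47, -0.48], [-1.69, 0.15, -0.06], [1.82, -0.56, -1.04]]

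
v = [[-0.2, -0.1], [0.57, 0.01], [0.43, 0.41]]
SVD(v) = [[-0.28, -0.04], [0.66, -0.73], [0.70, 0.68]] @ diag([0.7990338975169231, 0.2992404227689085]) @ [[0.92, 0.4], [-0.40, 0.92]]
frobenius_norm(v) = 0.85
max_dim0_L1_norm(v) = 1.2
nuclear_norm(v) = 1.10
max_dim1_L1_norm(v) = 0.84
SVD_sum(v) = [[-0.20, -0.09], [0.48, 0.21], [0.51, 0.22]] + [[0.0, -0.01], [0.09, -0.2], [-0.08, 0.19]]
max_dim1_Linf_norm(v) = 0.57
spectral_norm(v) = 0.80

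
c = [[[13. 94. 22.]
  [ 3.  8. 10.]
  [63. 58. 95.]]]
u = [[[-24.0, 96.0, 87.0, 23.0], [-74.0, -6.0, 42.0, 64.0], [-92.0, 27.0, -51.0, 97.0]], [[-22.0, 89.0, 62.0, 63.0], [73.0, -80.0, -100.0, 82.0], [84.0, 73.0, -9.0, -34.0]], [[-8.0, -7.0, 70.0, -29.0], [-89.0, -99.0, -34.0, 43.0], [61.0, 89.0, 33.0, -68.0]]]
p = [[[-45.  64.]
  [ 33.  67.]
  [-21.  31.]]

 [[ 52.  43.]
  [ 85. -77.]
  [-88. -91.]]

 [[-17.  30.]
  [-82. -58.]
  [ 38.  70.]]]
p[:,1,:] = [[33.0, 67.0], [85.0, -77.0], [-82.0, -58.0]]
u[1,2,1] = 73.0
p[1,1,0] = 85.0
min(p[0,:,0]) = -45.0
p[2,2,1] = 70.0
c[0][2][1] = 58.0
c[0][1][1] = 8.0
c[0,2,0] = 63.0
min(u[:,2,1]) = 27.0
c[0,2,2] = 95.0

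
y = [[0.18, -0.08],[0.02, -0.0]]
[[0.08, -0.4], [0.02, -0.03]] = y @ [[0.75,-1.64], [0.66,1.30]]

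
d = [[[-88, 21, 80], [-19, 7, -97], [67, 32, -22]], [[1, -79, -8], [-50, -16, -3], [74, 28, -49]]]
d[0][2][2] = -22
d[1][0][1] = -79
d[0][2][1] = 32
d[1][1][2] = -3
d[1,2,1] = 28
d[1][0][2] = -8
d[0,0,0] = -88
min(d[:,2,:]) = -49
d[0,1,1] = 7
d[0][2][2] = -22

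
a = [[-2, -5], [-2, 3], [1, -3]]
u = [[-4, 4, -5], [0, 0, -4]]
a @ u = [[8, -8, 30], [8, -8, -2], [-4, 4, 7]]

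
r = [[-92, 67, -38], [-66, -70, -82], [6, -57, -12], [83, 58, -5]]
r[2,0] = 6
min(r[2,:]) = -57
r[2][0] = 6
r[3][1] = 58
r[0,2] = -38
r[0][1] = 67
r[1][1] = -70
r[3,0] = 83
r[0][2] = -38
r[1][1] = -70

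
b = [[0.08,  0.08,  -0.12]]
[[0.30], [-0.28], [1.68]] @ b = [[0.02, 0.02, -0.04], [-0.02, -0.02, 0.03], [0.13, 0.13, -0.20]]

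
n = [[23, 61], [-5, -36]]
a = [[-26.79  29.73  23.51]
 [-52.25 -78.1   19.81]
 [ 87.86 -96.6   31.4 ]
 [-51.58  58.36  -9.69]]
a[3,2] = -9.69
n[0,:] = [23, 61]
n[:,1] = [61, -36]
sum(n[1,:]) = -41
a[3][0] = -51.58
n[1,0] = -5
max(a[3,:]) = 58.36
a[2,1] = -96.6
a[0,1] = 29.73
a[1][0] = -52.25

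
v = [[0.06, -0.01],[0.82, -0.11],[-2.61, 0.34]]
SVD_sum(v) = [[0.06, -0.01], [0.82, -0.11], [-2.61, 0.34]] + [[-0.00,-0.0], [-0.0,-0.0], [-0.00,-0.00]]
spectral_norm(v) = 2.76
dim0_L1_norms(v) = [3.49, 0.46]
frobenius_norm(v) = 2.76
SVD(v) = [[-0.02, -0.58], [-0.30, -0.77], [0.95, -0.26]] @ diag([2.7596895390989733, 0.0036942912296124134]) @ [[-0.99, 0.13], [0.13, 0.99]]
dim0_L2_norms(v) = [2.74, 0.36]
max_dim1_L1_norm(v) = 2.95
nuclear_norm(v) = 2.76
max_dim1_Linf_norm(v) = 2.61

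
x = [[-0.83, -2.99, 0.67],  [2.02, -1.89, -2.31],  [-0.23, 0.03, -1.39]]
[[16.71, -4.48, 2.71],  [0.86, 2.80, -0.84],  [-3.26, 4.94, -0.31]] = x @ [[-1.19, -1.34, -0.66], [-4.71, 1.13, -0.65], [2.44, -3.31, 0.32]]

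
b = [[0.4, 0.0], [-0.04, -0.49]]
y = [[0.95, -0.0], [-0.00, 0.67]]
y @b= [[0.38, 0.00], [-0.03, -0.33]]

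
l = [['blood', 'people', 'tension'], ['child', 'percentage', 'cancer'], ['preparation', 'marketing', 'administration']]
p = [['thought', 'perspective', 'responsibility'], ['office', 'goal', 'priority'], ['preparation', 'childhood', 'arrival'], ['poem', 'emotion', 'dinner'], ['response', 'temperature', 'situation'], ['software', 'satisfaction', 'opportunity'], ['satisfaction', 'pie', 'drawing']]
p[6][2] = 'drawing'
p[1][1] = 'goal'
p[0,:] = ['thought', 'perspective', 'responsibility']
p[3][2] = 'dinner'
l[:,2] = ['tension', 'cancer', 'administration']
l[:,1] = ['people', 'percentage', 'marketing']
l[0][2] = 'tension'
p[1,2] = 'priority'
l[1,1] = 'percentage'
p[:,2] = ['responsibility', 'priority', 'arrival', 'dinner', 'situation', 'opportunity', 'drawing']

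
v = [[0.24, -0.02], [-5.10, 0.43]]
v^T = [[0.24, -5.1], [-0.02, 0.43]]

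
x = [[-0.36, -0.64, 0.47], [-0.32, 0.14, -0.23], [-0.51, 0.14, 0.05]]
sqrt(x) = [[0.10+0.46j, -0.54+0.50j, 0.41-0.19j], [(-0.26+0.35j), 0.56+0.38j, (-0.23-0.14j)], [(-0.43+0.34j), (0.17+0.37j), (0.42-0.14j)]]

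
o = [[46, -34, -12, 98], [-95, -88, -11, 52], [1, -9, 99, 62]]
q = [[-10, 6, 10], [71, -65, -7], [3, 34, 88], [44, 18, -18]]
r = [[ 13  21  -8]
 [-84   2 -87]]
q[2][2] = 88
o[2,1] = -9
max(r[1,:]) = 2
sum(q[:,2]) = 73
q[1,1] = -65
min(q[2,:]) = 3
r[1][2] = -87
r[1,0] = -84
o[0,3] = 98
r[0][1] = 21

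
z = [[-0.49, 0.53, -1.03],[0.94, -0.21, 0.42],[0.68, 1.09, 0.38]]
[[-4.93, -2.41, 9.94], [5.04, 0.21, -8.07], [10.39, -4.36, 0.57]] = z @ [[4.06, -1.01, -5.48],  [5.09, -3.69, 5.42],  [5.47, 0.92, -4.25]]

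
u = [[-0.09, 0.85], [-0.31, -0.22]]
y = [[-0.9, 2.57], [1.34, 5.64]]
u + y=[[-0.99,3.42], [1.03,5.42]]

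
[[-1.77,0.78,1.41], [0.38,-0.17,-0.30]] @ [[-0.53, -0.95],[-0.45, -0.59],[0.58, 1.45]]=[[1.4, 3.27],[-0.3, -0.7]]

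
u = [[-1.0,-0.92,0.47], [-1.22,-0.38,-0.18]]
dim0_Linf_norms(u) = [1.22, 0.92, 0.47]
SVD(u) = [[-0.75, -0.66], [-0.66, 0.75]] @ diag([1.8343385723642895, 0.6063843681498899]) @ [[0.85, 0.51, -0.13], [-0.43, 0.53, -0.73]]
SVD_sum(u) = [[-1.17, -0.71, 0.18],[-1.02, -0.62, 0.15]] + [[0.17, -0.21, 0.29], [-0.2, 0.24, -0.33]]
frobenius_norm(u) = 1.93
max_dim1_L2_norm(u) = 1.44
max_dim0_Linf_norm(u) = 1.22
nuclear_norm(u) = 2.44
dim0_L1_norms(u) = [2.22, 1.3, 0.65]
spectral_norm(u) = 1.83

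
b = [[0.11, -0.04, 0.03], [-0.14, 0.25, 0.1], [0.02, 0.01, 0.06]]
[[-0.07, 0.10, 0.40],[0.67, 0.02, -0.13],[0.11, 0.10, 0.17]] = b@[[-0.47, 0.26, 3.57], [1.74, -0.44, 0.92], [1.71, 1.68, 1.42]]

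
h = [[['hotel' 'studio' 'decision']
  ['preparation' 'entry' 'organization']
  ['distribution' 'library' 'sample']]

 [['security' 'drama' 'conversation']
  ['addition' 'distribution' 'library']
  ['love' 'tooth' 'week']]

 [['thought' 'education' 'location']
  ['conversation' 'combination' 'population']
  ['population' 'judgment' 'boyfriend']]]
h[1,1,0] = 'addition'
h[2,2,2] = 'boyfriend'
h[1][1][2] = 'library'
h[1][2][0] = 'love'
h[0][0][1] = 'studio'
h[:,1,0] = ['preparation', 'addition', 'conversation']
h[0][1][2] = 'organization'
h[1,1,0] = 'addition'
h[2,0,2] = 'location'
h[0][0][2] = 'decision'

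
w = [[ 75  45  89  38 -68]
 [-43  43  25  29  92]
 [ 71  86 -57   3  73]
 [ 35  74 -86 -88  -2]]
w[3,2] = -86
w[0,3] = 38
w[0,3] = 38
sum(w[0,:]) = 179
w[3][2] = -86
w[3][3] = -88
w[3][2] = -86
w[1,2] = 25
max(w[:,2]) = 89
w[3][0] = 35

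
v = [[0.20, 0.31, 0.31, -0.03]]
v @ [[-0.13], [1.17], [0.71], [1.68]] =[[0.51]]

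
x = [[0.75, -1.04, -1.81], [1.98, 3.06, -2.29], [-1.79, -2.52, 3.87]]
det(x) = 7.377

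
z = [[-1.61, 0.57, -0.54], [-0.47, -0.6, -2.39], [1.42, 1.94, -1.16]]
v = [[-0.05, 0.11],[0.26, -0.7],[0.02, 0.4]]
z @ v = [[0.22, -0.79], [-0.18, -0.59], [0.41, -1.67]]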